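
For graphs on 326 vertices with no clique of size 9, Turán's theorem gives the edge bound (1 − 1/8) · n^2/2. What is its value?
Turán density bound = (7/8) · 326^2/2 = 185983/4 ≈ 46495.75

Turán's theorem: ex(n, K_{r+1}) is achieved by the complete r-partite Turán graph T(n, r) with parts as balanced as possible, and is at most (1 − 1/r) · n^2/2. For r = 8, n = 326: the density bound is (7/8) · 106276/2 = 185983/4 ≈ 46495.75. The integer-valued extremum is e(T(326, 8)) = 46495, which is strictly less than the density bound 185983/4 since 8 ∤ 326 (the parts of T(326, 8) cannot all be equal).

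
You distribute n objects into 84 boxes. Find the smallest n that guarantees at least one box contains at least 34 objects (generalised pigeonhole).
n = (34 − 1)·84 + 1 = 2773

By the generalised pigeonhole principle, to guarantee some box contains ≥ r objects we need more than (r − 1) · k objects total. Threshold: n = (r − 1) · k + 1. With r = 34 and k = 84: n = 33 · 84 + 1 = 2772 + 1 = 2773. For n = 2772 = 33 · 84, we can put exactly 33 objects in every box, avoiding 34 in any single one — so 2773 is tight.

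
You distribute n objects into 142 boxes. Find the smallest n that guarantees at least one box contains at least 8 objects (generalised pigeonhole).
n = (8 − 1)·142 + 1 = 995

By the generalised pigeonhole principle, to guarantee some box contains ≥ r objects we need more than (r − 1) · k objects total. Threshold: n = (r − 1) · k + 1. With r = 8 and k = 142: n = 7 · 142 + 1 = 994 + 1 = 995. For n = 994 = 7 · 142, we can put exactly 7 objects in every box, avoiding 8 in any single one — so 995 is tight.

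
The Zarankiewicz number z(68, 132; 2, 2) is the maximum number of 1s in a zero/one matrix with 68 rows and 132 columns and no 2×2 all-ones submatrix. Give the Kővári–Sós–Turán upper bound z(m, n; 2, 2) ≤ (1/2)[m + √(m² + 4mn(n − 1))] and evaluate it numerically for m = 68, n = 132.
z(68, 132; 2, 2) ≤ (1/2)[68 + √(68² + 4·68·132·131)] = (1/2)[68 + √4708048] = 1118.9018

Kővári–Sós–Turán: let r_1, ..., r_68 be the row sums and z = Σ r_i the total number of 1s. Each pair of columns can share at most one row with both entries 1 (else a 2×2 all-ones block appears), so Σ_i C(r_i, 2) ≤ C(132, 2) = 8646. By convexity Σ_i C(r_i, 2) ≥ 68·C(z/68, 2) = z(z − 68)/(2·68), giving z² − 68z − 68·132·131 ≤ 0 and hence z ≤ (1/2)[68 + √(4624 + 4·1175856)] = (1/2)[68 + √4708048] ≈ (1/2)(68 + 2169.8037) = 1118.9018.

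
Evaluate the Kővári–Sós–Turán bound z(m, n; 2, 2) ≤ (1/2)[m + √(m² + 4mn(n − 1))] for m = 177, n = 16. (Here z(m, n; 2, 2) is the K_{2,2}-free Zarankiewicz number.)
z(177, 16; 2, 2) ≤ (1/2)[177 + √(177² + 4·177·16·15)] = (1/2)[177 + √201249] = 312.8039

Kővári–Sós–Turán: let r_1, ..., r_177 be the row sums and z = Σ r_i the total number of 1s. Each pair of columns can share at most one row with both entries 1 (else a 2×2 all-ones block appears), so Σ_i C(r_i, 2) ≤ C(16, 2) = 120. By convexity Σ_i C(r_i, 2) ≥ 177·C(z/177, 2) = z(z − 177)/(2·177), giving z² − 177z − 177·16·15 ≤ 0 and hence z ≤ (1/2)[177 + √(31329 + 4·42480)] = (1/2)[177 + √201249] ≈ (1/2)(177 + 448.6078) = 312.8039.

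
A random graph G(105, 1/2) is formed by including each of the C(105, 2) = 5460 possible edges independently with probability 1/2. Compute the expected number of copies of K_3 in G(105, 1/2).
E[# K_3] = C(105, 3) · (1/2)^C(3, 2) = 187460 / 2^3 = 46865/2 = 23432.5

For each 3-subset S of vertices (there are C(105, 3) = 187460 such S), let X_S = 1 if S induces a K_3 (all C(3, 2) = 3 edges present). Then P(X_S = 1) = (1/2)^3 = 1/8. By linearity of expectation, E[# K_3] = C(105, 3) · (1/2)^3 = 187460 / 8 = 46865/2 = 23432.5.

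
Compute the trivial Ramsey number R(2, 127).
R(2, 127) = 127

R(2, k) = k for all k ≥ 2: in a 2-colouring of K_k, either some edge is red (a red K_2) or all edges are blue (a blue K_k). And K_{126} coloured all-blue has no blue K_127, so R(2, 127) > 126. Hence R(2, 127) = 127.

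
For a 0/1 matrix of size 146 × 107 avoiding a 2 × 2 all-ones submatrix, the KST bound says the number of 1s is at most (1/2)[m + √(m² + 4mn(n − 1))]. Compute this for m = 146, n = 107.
z(146, 107; 2, 2) ≤ (1/2)[146 + √(146² + 4·146·107·106)] = (1/2)[146 + √6645044] = 1361.8991

Kővári–Sós–Turán: let r_1, ..., r_146 be the row sums and z = Σ r_i the total number of 1s. Each pair of columns can share at most one row with both entries 1 (else a 2×2 all-ones block appears), so Σ_i C(r_i, 2) ≤ C(107, 2) = 5671. By convexity Σ_i C(r_i, 2) ≥ 146·C(z/146, 2) = z(z − 146)/(2·146), giving z² − 146z − 146·107·106 ≤ 0 and hence z ≤ (1/2)[146 + √(21316 + 4·1655932)] = (1/2)[146 + √6645044] ≈ (1/2)(146 + 2577.7983) = 1361.8991.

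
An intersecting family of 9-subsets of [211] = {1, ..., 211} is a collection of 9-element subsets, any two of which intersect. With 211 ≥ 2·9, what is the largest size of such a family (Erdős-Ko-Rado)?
max |F| = C(210, 8) = 81964543530870

Erdős-Ko-Rado (1961): when n ≥ 2k, max |F| = C(n−1, k−1). The bound is attained by the star {A : i ∈ A} for any fixed i ∈ [n]. Here C(211−1, 9−1) = C(210, 8) = 81964543530870.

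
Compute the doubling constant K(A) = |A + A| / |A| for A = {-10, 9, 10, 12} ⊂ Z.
K = |A + A| / |A| = 10/4 = 5/2

Enumerate A + A = {a + b : a, b ∈ A}. With |A| = 4, there are |A|^2 = 16 ordered sum pairs; collecting distinct values, A + A = {-20, -1, 0, 2, 18, 19, 20, 21, 22, 24}, so |A + A| = 10. Thus K = 10/4 = 5/2. For comparison, the minimum possible |A + A| over all 4-element sets is 2·4 − 1 = 7 (so min K = 7/4), attained only by arithmetic progressions.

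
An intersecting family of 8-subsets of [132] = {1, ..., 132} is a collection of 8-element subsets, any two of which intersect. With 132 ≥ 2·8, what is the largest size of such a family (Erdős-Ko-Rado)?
max |F| = C(131, 7) = 111600996000

Erdős-Ko-Rado (1961): when n ≥ 2k, max |F| = C(n−1, k−1). The bound is attained by the star {A : i ∈ A} for any fixed i ∈ [n]. Here C(132−1, 8−1) = C(131, 7) = 111600996000.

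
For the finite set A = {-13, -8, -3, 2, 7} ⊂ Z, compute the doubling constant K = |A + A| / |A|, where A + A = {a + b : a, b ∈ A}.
K = |A + A| / |A| = 9/5

Enumerate A + A = {a + b : a, b ∈ A}. With |A| = 5, there are |A|^2 = 25 ordered sum pairs; collecting distinct values, A + A = {-26, -21, -16, -11, -6, -1, 4, 9, 14}, so |A + A| = 9. Thus K = 9/5. Here |A + A| = 2|A| − 1 = 9, the minimum possible — so K = 9/5 is minimal, which holds iff A is an arithmetic progression.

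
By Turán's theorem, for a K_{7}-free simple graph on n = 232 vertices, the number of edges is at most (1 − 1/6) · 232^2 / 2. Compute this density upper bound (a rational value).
Turán density bound = (5/6) · 232^2/2 = 67280/3 ≈ 22426.6667

Turán's theorem: ex(n, K_{r+1}) is achieved by the complete r-partite Turán graph T(n, r) with parts as balanced as possible, and is at most (1 − 1/r) · n^2/2. For r = 6, n = 232: the density bound is (5/6) · 53824/2 = 67280/3 ≈ 22426.6667. The integer-valued extremum is e(T(232, 6)) = 22426, which is strictly less than the density bound 67280/3 since 6 ∤ 232 (the parts of T(232, 6) cannot all be equal).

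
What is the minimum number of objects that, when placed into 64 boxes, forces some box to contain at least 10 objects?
n = (10 − 1)·64 + 1 = 577

By the generalised pigeonhole principle, to guarantee some box contains ≥ r objects we need more than (r − 1) · k objects total. Threshold: n = (r − 1) · k + 1. With r = 10 and k = 64: n = 9 · 64 + 1 = 576 + 1 = 577. For n = 576 = 9 · 64, we can put exactly 9 objects in every box, avoiding 10 in any single one — so 577 is tight.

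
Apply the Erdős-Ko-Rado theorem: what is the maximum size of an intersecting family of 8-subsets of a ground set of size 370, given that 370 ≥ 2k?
max |F| = C(369, 7) = 174538673574408

Erdős-Ko-Rado (1961): when n ≥ 2k, max |F| = C(n−1, k−1). The bound is attained by the star {A : i ∈ A} for any fixed i ∈ [n]. Here C(370−1, 8−1) = C(369, 7) = 174538673574408.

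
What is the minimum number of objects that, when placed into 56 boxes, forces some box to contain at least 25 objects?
n = (25 − 1)·56 + 1 = 1345

By the generalised pigeonhole principle, to guarantee some box contains ≥ r objects we need more than (r − 1) · k objects total. Threshold: n = (r − 1) · k + 1. With r = 25 and k = 56: n = 24 · 56 + 1 = 1344 + 1 = 1345. For n = 1344 = 24 · 56, we can put exactly 24 objects in every box, avoiding 25 in any single one — so 1345 is tight.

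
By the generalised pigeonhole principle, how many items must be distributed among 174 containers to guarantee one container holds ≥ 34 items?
n = (34 − 1)·174 + 1 = 5743

By the generalised pigeonhole principle, to guarantee some box contains ≥ r objects we need more than (r − 1) · k objects total. Threshold: n = (r − 1) · k + 1. With r = 34 and k = 174: n = 33 · 174 + 1 = 5742 + 1 = 5743. For n = 5742 = 33 · 174, we can put exactly 33 objects in every box, avoiding 34 in any single one — so 5743 is tight.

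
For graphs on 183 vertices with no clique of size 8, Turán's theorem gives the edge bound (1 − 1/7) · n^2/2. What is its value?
Turán density bound = (6/7) · 183^2/2 = 100467/7 ≈ 14352.4286

Turán's theorem: ex(n, K_{r+1}) is achieved by the complete r-partite Turán graph T(n, r) with parts as balanced as possible, and is at most (1 − 1/r) · n^2/2. For r = 7, n = 183: the density bound is (6/7) · 33489/2 = 100467/7 ≈ 14352.4286. The integer-valued extremum is e(T(183, 7)) = 14352, which is strictly less than the density bound 100467/7 since 7 ∤ 183 (the parts of T(183, 7) cannot all be equal).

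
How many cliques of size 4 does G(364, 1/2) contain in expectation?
E[# K_4] = C(364, 4) · (1/2)^C(4, 2) = 719469751 / 2^6 = 11241714.859375

For each 4-subset S of vertices (there are C(364, 4) = 719469751 such S), let X_S = 1 if S induces a K_4 (all C(4, 2) = 6 edges present). Then P(X_S = 1) = (1/2)^6 = 1/64. By linearity of expectation, E[# K_4] = C(364, 4) · (1/2)^6 = 719469751 / 64 = 11241714.859375.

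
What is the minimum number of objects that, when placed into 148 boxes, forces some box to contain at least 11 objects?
n = (11 − 1)·148 + 1 = 1481

By the generalised pigeonhole principle, to guarantee some box contains ≥ r objects we need more than (r − 1) · k objects total. Threshold: n = (r − 1) · k + 1. With r = 11 and k = 148: n = 10 · 148 + 1 = 1480 + 1 = 1481. For n = 1480 = 10 · 148, we can put exactly 10 objects in every box, avoiding 11 in any single one — so 1481 is tight.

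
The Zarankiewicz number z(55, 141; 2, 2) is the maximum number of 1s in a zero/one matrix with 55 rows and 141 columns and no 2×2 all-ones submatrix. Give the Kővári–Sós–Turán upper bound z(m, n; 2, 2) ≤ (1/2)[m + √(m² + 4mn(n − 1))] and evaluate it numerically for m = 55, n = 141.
z(55, 141; 2, 2) ≤ (1/2)[55 + √(55² + 4·55·141·140)] = (1/2)[55 + √4345825] = 1069.8321

Kővári–Sós–Turán: let r_1, ..., r_55 be the row sums and z = Σ r_i the total number of 1s. Each pair of columns can share at most one row with both entries 1 (else a 2×2 all-ones block appears), so Σ_i C(r_i, 2) ≤ C(141, 2) = 9870. By convexity Σ_i C(r_i, 2) ≥ 55·C(z/55, 2) = z(z − 55)/(2·55), giving z² − 55z − 55·141·140 ≤ 0 and hence z ≤ (1/2)[55 + √(3025 + 4·1085700)] = (1/2)[55 + √4345825] ≈ (1/2)(55 + 2084.6642) = 1069.8321.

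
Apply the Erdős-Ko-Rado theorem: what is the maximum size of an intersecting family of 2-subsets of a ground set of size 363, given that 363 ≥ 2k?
max |F| = C(362, 1) = 362

The Erdős-Ko-Rado theorem states: for n ≥ 2k, an intersecting family of k-subsets of an n-element set has size at most C(n − 1, k − 1), with equality for 'star' families {A ⊆ [n] : |A| = k, i ∈ A} (fix an element i). For n = 363, k = 2: C(362, 1) = 362.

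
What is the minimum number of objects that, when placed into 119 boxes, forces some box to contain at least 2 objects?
n = (2 − 1)·119 + 1 = 120

By the generalised pigeonhole principle, to guarantee some box contains ≥ r objects we need more than (r − 1) · k objects total. Threshold: n = (r − 1) · k + 1. With r = 2 and k = 119: n = 1 · 119 + 1 = 119 + 1 = 120. For n = 119 = 1 · 119, we can put exactly 1 objects in every box, avoiding 2 in any single one — so 120 is tight.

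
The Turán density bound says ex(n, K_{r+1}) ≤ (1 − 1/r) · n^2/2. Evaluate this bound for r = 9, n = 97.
Turán density bound = (8/9) · 97^2/2 = 37636/9 ≈ 4181.7778

Turán's theorem: ex(n, K_{r+1}) is achieved by the complete r-partite Turán graph T(n, r) with parts as balanced as possible, and is at most (1 − 1/r) · n^2/2. For r = 9, n = 97: the density bound is (8/9) · 9409/2 = 37636/9 ≈ 4181.7778. The integer-valued extremum is e(T(97, 9)) = 4181, which is strictly less than the density bound 37636/9 since 9 ∤ 97 (the parts of T(97, 9) cannot all be equal).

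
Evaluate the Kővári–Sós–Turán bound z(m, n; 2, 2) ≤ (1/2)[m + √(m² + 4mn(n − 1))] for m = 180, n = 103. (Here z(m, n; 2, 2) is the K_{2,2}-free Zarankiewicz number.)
z(180, 103; 2, 2) ≤ (1/2)[180 + √(180² + 4·180·103·102)] = (1/2)[180 + √7596720] = 1468.1074

Kővári–Sós–Turán: let r_1, ..., r_180 be the row sums and z = Σ r_i the total number of 1s. Each pair of columns can share at most one row with both entries 1 (else a 2×2 all-ones block appears), so Σ_i C(r_i, 2) ≤ C(103, 2) = 5253. By convexity Σ_i C(r_i, 2) ≥ 180·C(z/180, 2) = z(z − 180)/(2·180), giving z² − 180z − 180·103·102 ≤ 0 and hence z ≤ (1/2)[180 + √(32400 + 4·1891080)] = (1/2)[180 + √7596720] ≈ (1/2)(180 + 2756.2148) = 1468.1074.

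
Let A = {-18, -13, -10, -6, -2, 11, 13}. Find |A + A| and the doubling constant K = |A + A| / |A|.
K = |A + A| / |A| = 26/7

Enumerate A + A = {a + b : a, b ∈ A}. With |A| = 7, there are |A|^2 = 49 ordered sum pairs; collecting distinct values, A + A = {-36, -31, -28, -26, -24, -23, -20, -19, -16, -15, -12, -8, -7, -5, -4, -2, 0, 1, 3, 5, 7, 9, 11, 22, 24, 26}, so |A + A| = 26. Thus K = 26/7. For comparison, the minimum possible |A + A| over all 7-element sets is 2·7 − 1 = 13 (so min K = 13/7), attained only by arithmetic progressions.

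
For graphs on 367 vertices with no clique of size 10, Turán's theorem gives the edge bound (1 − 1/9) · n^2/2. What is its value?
Turán density bound = (8/9) · 367^2/2 = 538756/9 ≈ 59861.7778

Turán's theorem: ex(n, K_{r+1}) is achieved by the complete r-partite Turán graph T(n, r) with parts as balanced as possible, and is at most (1 − 1/r) · n^2/2. For r = 9, n = 367: the density bound is (8/9) · 134689/2 = 538756/9 ≈ 59861.7778. The integer-valued extremum is e(T(367, 9)) = 59861, which is strictly less than the density bound 538756/9 since 9 ∤ 367 (the parts of T(367, 9) cannot all be equal).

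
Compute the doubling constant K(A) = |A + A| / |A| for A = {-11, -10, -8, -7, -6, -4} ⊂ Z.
K = |A + A| / |A| = 14/6 = 7/3

Enumerate A + A = {a + b : a, b ∈ A}. With |A| = 6, there are |A|^2 = 36 ordered sum pairs; collecting distinct values, A + A = {-22, -21, -20, -19, -18, -17, -16, -15, -14, -13, -12, -11, -10, -8}, so |A + A| = 14. Thus K = 14/6 = 7/3. For comparison, the minimum possible |A + A| over all 6-element sets is 2·6 − 1 = 11 (so min K = 11/6), attained only by arithmetic progressions.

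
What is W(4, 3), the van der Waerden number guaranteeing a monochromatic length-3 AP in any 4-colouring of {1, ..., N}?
W(4, 3) = 76

W(4, 3) = 76. The lower bound W(4, 3) > 75 comes from an explicit good 4-colouring of [1, 75]; the upper bound W(4, 3) ≤ 76 was verified by exhaustive search over 4-colourings of [1, 76].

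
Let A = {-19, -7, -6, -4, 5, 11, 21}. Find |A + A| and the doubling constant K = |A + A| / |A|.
K = |A + A| / |A| = 26/7

Enumerate A + A = {a + b : a, b ∈ A}. With |A| = 7, there are |A|^2 = 49 ordered sum pairs; collecting distinct values, A + A = {-38, -26, -25, -23, -14, -13, -12, -11, -10, -8, -2, -1, 1, 2, 4, 5, 7, 10, 14, 15, 16, 17, 22, 26, 32, 42}, so |A + A| = 26. Thus K = 26/7. For comparison, the minimum possible |A + A| over all 7-element sets is 2·7 − 1 = 13 (so min K = 13/7), attained only by arithmetic progressions.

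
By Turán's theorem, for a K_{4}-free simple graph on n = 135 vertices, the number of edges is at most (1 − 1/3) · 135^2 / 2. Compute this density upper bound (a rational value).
Turán density bound = (2/3) · 135^2/2 = 6075

Turán's theorem: ex(n, K_{r+1}) is achieved by the complete r-partite Turán graph T(n, r) with parts as balanced as possible, and is at most (1 − 1/r) · n^2/2. For r = 3, n = 135: the density bound is (2/3) · 18225/2 = 6075. Since 3 ∣ 135, the Turán graph T(135, 3) has parts of equal size 45, and its edge count e(T(135, 3)) = 6075 attains the density bound exactly.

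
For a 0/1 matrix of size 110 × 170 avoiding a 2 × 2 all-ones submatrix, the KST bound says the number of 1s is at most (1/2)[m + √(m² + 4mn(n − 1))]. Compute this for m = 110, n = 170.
z(110, 170; 2, 2) ≤ (1/2)[110 + √(110² + 4·110·170·169)] = (1/2)[110 + √12653300] = 1833.5739

Kővári–Sós–Turán: let r_1, ..., r_110 be the row sums and z = Σ r_i the total number of 1s. Each pair of columns can share at most one row with both entries 1 (else a 2×2 all-ones block appears), so Σ_i C(r_i, 2) ≤ C(170, 2) = 14365. By convexity Σ_i C(r_i, 2) ≥ 110·C(z/110, 2) = z(z − 110)/(2·110), giving z² − 110z − 110·170·169 ≤ 0 and hence z ≤ (1/2)[110 + √(12100 + 4·3160300)] = (1/2)[110 + √12653300] ≈ (1/2)(110 + 3557.1477) = 1833.5739.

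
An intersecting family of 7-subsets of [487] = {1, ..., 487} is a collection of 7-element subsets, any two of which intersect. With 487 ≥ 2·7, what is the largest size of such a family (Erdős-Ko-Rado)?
max |F| = C(486, 6) = 17743125256857

Erdős-Ko-Rado (1961): when n ≥ 2k, max |F| = C(n−1, k−1). The bound is attained by the star {A : i ∈ A} for any fixed i ∈ [n]. Here C(487−1, 7−1) = C(486, 6) = 17743125256857.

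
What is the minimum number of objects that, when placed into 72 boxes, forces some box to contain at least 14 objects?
n = (14 − 1)·72 + 1 = 937

By the generalised pigeonhole principle, to guarantee some box contains ≥ r objects we need more than (r − 1) · k objects total. Threshold: n = (r − 1) · k + 1. With r = 14 and k = 72: n = 13 · 72 + 1 = 936 + 1 = 937. For n = 936 = 13 · 72, we can put exactly 13 objects in every box, avoiding 14 in any single one — so 937 is tight.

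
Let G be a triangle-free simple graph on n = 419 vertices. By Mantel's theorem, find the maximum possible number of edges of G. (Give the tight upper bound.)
ex(419, K_3) = ⌊419^2/4⌋ = 43890

Mantel (1907): a triangle-free graph on n vertices has at most ⌊n^2/4⌋ edges, with equality for the complete bipartite graph K_{⌊n/2⌋, ⌈n/2⌉}. For n = 419: ⌊419^2/4⌋ = ⌊175561/4⌋ = 43890. The extremal graph is K_{209, 210}, which has 209·210 = 43890 edges.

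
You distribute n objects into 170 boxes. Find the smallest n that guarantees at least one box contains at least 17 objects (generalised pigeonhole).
n = (17 − 1)·170 + 1 = 2721

By the generalised pigeonhole principle, to guarantee some box contains ≥ r objects we need more than (r − 1) · k objects total. Threshold: n = (r − 1) · k + 1. With r = 17 and k = 170: n = 16 · 170 + 1 = 2720 + 1 = 2721. For n = 2720 = 16 · 170, we can put exactly 16 objects in every box, avoiding 17 in any single one — so 2721 is tight.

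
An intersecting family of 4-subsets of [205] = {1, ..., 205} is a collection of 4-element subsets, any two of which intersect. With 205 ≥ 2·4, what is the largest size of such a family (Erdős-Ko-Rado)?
max |F| = C(204, 3) = 1394204

Erdős-Ko-Rado (1961): when n ≥ 2k, max |F| = C(n−1, k−1). The bound is attained by the star {A : i ∈ A} for any fixed i ∈ [n]. Here C(205−1, 4−1) = C(204, 3) = 1394204.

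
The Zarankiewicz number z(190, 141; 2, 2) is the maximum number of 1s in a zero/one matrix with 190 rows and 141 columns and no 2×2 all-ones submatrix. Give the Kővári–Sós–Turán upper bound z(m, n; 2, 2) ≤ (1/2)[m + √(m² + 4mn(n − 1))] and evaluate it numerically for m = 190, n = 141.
z(190, 141; 2, 2) ≤ (1/2)[190 + √(190² + 4·190·141·140)] = (1/2)[190 + √15038500] = 2033.9752

Kővári–Sós–Turán: let r_1, ..., r_190 be the row sums and z = Σ r_i the total number of 1s. Each pair of columns can share at most one row with both entries 1 (else a 2×2 all-ones block appears), so Σ_i C(r_i, 2) ≤ C(141, 2) = 9870. By convexity Σ_i C(r_i, 2) ≥ 190·C(z/190, 2) = z(z − 190)/(2·190), giving z² − 190z − 190·141·140 ≤ 0 and hence z ≤ (1/2)[190 + √(36100 + 4·3750600)] = (1/2)[190 + √15038500] ≈ (1/2)(190 + 3877.9505) = 2033.9752.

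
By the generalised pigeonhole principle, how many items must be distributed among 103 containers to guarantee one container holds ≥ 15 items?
n = (15 − 1)·103 + 1 = 1443

By the generalised pigeonhole principle, to guarantee some box contains ≥ r objects we need more than (r − 1) · k objects total. Threshold: n = (r − 1) · k + 1. With r = 15 and k = 103: n = 14 · 103 + 1 = 1442 + 1 = 1443. For n = 1442 = 14 · 103, we can put exactly 14 objects in every box, avoiding 15 in any single one — so 1443 is tight.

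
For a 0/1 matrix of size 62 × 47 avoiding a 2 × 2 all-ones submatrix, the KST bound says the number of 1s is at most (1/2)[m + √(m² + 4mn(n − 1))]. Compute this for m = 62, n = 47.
z(62, 47; 2, 2) ≤ (1/2)[62 + √(62² + 4·62·47·46)] = (1/2)[62 + √540020] = 398.4303

Kővári–Sós–Turán: let r_1, ..., r_62 be the row sums and z = Σ r_i the total number of 1s. Each pair of columns can share at most one row with both entries 1 (else a 2×2 all-ones block appears), so Σ_i C(r_i, 2) ≤ C(47, 2) = 1081. By convexity Σ_i C(r_i, 2) ≥ 62·C(z/62, 2) = z(z − 62)/(2·62), giving z² − 62z − 62·47·46 ≤ 0 and hence z ≤ (1/2)[62 + √(3844 + 4·134044)] = (1/2)[62 + √540020] ≈ (1/2)(62 + 734.8605) = 398.4303.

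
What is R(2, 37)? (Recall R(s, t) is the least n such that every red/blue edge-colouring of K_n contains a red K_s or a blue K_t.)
R(2, 37) = 37

R(2, k) = k for all k ≥ 2: in a 2-colouring of K_k, either some edge is red (a red K_2) or all edges are blue (a blue K_k). And K_{36} coloured all-blue has no blue K_37, so R(2, 37) > 36. Hence R(2, 37) = 37.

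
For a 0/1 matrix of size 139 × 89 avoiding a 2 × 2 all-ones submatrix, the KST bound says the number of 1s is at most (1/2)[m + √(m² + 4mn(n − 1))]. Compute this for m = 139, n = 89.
z(139, 89; 2, 2) ≤ (1/2)[139 + √(139² + 4·139·89·88)] = (1/2)[139 + √4373913] = 1115.1951

Kővári–Sós–Turán: let r_1, ..., r_139 be the row sums and z = Σ r_i the total number of 1s. Each pair of columns can share at most one row with both entries 1 (else a 2×2 all-ones block appears), so Σ_i C(r_i, 2) ≤ C(89, 2) = 3916. By convexity Σ_i C(r_i, 2) ≥ 139·C(z/139, 2) = z(z − 139)/(2·139), giving z² − 139z − 139·89·88 ≤ 0 and hence z ≤ (1/2)[139 + √(19321 + 4·1088648)] = (1/2)[139 + √4373913] ≈ (1/2)(139 + 2091.3902) = 1115.1951.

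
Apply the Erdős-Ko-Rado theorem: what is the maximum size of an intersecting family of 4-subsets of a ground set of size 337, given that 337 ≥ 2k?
max |F| = C(336, 3) = 6265840

The Erdős-Ko-Rado theorem states: for n ≥ 2k, an intersecting family of k-subsets of an n-element set has size at most C(n − 1, k − 1), with equality for 'star' families {A ⊆ [n] : |A| = k, i ∈ A} (fix an element i). For n = 337, k = 4: C(336, 3) = 6265840.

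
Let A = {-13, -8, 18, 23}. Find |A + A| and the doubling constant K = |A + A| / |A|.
K = |A + A| / |A| = 9/4

Enumerate A + A = {a + b : a, b ∈ A}. With |A| = 4, there are |A|^2 = 16 ordered sum pairs; collecting distinct values, A + A = {-26, -21, -16, 5, 10, 15, 36, 41, 46}, so |A + A| = 9. Thus K = 9/4. For comparison, the minimum possible |A + A| over all 4-element sets is 2·4 − 1 = 7 (so min K = 7/4), attained only by arithmetic progressions.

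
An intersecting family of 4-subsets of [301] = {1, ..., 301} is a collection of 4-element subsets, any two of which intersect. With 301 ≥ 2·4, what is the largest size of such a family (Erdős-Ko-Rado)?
max |F| = C(300, 3) = 4455100

Erdős-Ko-Rado (1961): when n ≥ 2k, max |F| = C(n−1, k−1). The bound is attained by the star {A : i ∈ A} for any fixed i ∈ [n]. Here C(301−1, 4−1) = C(300, 3) = 4455100.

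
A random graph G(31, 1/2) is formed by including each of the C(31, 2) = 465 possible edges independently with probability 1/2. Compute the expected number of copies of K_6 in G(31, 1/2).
E[# K_6] = C(31, 6) · (1/2)^C(6, 2) = 736281 / 2^15 ≈ 22.469513

For each 6-subset S of vertices (there are C(31, 6) = 736281 such S), let X_S = 1 if S induces a K_6 (all C(6, 2) = 15 edges present). Then P(X_S = 1) = (1/2)^15 = 1/32768. By linearity of expectation, E[# K_6] = C(31, 6) · (1/2)^15 = 736281 / 32768 ≈ 22.469513.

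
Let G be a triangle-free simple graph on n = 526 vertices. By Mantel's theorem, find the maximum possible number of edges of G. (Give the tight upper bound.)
ex(526, K_3) = ⌊526^2/4⌋ = 69169

Mantel (1907): a triangle-free graph on n vertices has at most ⌊n^2/4⌋ edges, with equality for the complete bipartite graph K_{⌊n/2⌋, ⌈n/2⌉}. For n = 526: ⌊526^2/4⌋ = ⌊276676/4⌋ = 69169. The extremal graph is K_{263, 263}, which has 263·263 = 69169 edges.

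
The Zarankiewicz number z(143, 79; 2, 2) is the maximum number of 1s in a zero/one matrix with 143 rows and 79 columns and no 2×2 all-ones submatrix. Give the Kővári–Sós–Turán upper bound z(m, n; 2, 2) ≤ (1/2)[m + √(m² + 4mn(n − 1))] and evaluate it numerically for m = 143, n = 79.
z(143, 79; 2, 2) ≤ (1/2)[143 + √(143² + 4·143·79·78)] = (1/2)[143 + √3545113] = 1012.9235

Kővári–Sós–Turán: let r_1, ..., r_143 be the row sums and z = Σ r_i the total number of 1s. Each pair of columns can share at most one row with both entries 1 (else a 2×2 all-ones block appears), so Σ_i C(r_i, 2) ≤ C(79, 2) = 3081. By convexity Σ_i C(r_i, 2) ≥ 143·C(z/143, 2) = z(z − 143)/(2·143), giving z² − 143z − 143·79·78 ≤ 0 and hence z ≤ (1/2)[143 + √(20449 + 4·881166)] = (1/2)[143 + √3545113] ≈ (1/2)(143 + 1882.847) = 1012.9235.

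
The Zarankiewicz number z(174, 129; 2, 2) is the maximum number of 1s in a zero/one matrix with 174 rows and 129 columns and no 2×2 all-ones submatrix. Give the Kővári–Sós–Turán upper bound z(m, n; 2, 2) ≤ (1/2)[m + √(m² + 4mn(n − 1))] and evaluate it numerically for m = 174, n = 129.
z(174, 129; 2, 2) ≤ (1/2)[174 + √(174² + 4·174·129·128)] = (1/2)[174 + √11522628] = 1784.2498

Kővári–Sós–Turán: let r_1, ..., r_174 be the row sums and z = Σ r_i the total number of 1s. Each pair of columns can share at most one row with both entries 1 (else a 2×2 all-ones block appears), so Σ_i C(r_i, 2) ≤ C(129, 2) = 8256. By convexity Σ_i C(r_i, 2) ≥ 174·C(z/174, 2) = z(z − 174)/(2·174), giving z² − 174z − 174·129·128 ≤ 0 and hence z ≤ (1/2)[174 + √(30276 + 4·2873088)] = (1/2)[174 + √11522628] ≈ (1/2)(174 + 3394.4997) = 1784.2498.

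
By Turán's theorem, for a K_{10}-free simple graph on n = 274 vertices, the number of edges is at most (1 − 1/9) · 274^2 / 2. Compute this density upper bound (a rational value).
Turán density bound = (8/9) · 274^2/2 = 300304/9 ≈ 33367.1111

Turán's theorem: ex(n, K_{r+1}) is achieved by the complete r-partite Turán graph T(n, r) with parts as balanced as possible, and is at most (1 − 1/r) · n^2/2. For r = 9, n = 274: the density bound is (8/9) · 75076/2 = 300304/9 ≈ 33367.1111. The integer-valued extremum is e(T(274, 9)) = 33366, which is strictly less than the density bound 300304/9 since 9 ∤ 274 (the parts of T(274, 9) cannot all be equal).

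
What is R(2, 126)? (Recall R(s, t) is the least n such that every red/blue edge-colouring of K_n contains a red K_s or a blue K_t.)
R(2, 126) = 126

R(2, k) = k for all k ≥ 2: in a 2-colouring of K_k, either some edge is red (a red K_2) or all edges are blue (a blue K_k). And K_{125} coloured all-blue has no blue K_126, so R(2, 126) > 125. Hence R(2, 126) = 126.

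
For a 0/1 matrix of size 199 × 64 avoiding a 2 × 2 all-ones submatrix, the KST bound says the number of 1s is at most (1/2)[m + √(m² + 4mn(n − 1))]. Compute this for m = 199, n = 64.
z(199, 64; 2, 2) ≤ (1/2)[199 + √(199² + 4·199·64·63)] = (1/2)[199 + √3249073] = 1000.7593

Kővári–Sós–Turán: let r_1, ..., r_199 be the row sums and z = Σ r_i the total number of 1s. Each pair of columns can share at most one row with both entries 1 (else a 2×2 all-ones block appears), so Σ_i C(r_i, 2) ≤ C(64, 2) = 2016. By convexity Σ_i C(r_i, 2) ≥ 199·C(z/199, 2) = z(z − 199)/(2·199), giving z² − 199z − 199·64·63 ≤ 0 and hence z ≤ (1/2)[199 + √(39601 + 4·802368)] = (1/2)[199 + √3249073] ≈ (1/2)(199 + 1802.5185) = 1000.7593.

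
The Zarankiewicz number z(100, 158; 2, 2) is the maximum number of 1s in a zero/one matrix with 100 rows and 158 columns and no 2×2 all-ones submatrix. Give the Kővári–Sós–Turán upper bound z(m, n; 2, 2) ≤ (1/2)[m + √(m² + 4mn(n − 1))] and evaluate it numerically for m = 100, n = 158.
z(100, 158; 2, 2) ≤ (1/2)[100 + √(100² + 4·100·158·157)] = (1/2)[100 + √9932400] = 1625.7855

Kővári–Sós–Turán: let r_1, ..., r_100 be the row sums and z = Σ r_i the total number of 1s. Each pair of columns can share at most one row with both entries 1 (else a 2×2 all-ones block appears), so Σ_i C(r_i, 2) ≤ C(158, 2) = 12403. By convexity Σ_i C(r_i, 2) ≥ 100·C(z/100, 2) = z(z − 100)/(2·100), giving z² − 100z − 100·158·157 ≤ 0 and hence z ≤ (1/2)[100 + √(10000 + 4·2480600)] = (1/2)[100 + √9932400] ≈ (1/2)(100 + 3151.571) = 1625.7855.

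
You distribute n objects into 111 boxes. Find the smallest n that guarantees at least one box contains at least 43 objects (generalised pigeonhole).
n = (43 − 1)·111 + 1 = 4663

By the generalised pigeonhole principle, to guarantee some box contains ≥ r objects we need more than (r − 1) · k objects total. Threshold: n = (r − 1) · k + 1. With r = 43 and k = 111: n = 42 · 111 + 1 = 4662 + 1 = 4663. For n = 4662 = 42 · 111, we can put exactly 42 objects in every box, avoiding 43 in any single one — so 4663 is tight.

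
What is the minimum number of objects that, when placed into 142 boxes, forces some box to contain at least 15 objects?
n = (15 − 1)·142 + 1 = 1989

By the generalised pigeonhole principle, to guarantee some box contains ≥ r objects we need more than (r − 1) · k objects total. Threshold: n = (r − 1) · k + 1. With r = 15 and k = 142: n = 14 · 142 + 1 = 1988 + 1 = 1989. For n = 1988 = 14 · 142, we can put exactly 14 objects in every box, avoiding 15 in any single one — so 1989 is tight.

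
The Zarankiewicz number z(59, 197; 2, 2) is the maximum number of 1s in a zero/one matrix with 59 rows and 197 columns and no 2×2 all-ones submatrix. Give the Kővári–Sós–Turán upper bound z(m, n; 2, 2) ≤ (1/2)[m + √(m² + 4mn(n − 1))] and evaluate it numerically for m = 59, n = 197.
z(59, 197; 2, 2) ≤ (1/2)[59 + √(59² + 4·59·197·196)] = (1/2)[59 + √9115913] = 1539.1285

Kővári–Sós–Turán: let r_1, ..., r_59 be the row sums and z = Σ r_i the total number of 1s. Each pair of columns can share at most one row with both entries 1 (else a 2×2 all-ones block appears), so Σ_i C(r_i, 2) ≤ C(197, 2) = 19306. By convexity Σ_i C(r_i, 2) ≥ 59·C(z/59, 2) = z(z − 59)/(2·59), giving z² − 59z − 59·197·196 ≤ 0 and hence z ≤ (1/2)[59 + √(3481 + 4·2278108)] = (1/2)[59 + √9115913] ≈ (1/2)(59 + 3019.257) = 1539.1285.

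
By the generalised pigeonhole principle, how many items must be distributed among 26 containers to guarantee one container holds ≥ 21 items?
n = (21 − 1)·26 + 1 = 521

By the generalised pigeonhole principle, to guarantee some box contains ≥ r objects we need more than (r − 1) · k objects total. Threshold: n = (r − 1) · k + 1. With r = 21 and k = 26: n = 20 · 26 + 1 = 520 + 1 = 521. For n = 520 = 20 · 26, we can put exactly 20 objects in every box, avoiding 21 in any single one — so 521 is tight.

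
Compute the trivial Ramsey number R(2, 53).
R(2, 53) = 53

R(2, k) = k for all k ≥ 2: in a 2-colouring of K_k, either some edge is red (a red K_2) or all edges are blue (a blue K_k). And K_{52} coloured all-blue has no blue K_53, so R(2, 53) > 52. Hence R(2, 53) = 53.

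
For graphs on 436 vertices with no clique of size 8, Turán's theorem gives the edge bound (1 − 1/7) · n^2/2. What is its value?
Turán density bound = (6/7) · 436^2/2 = 570288/7 ≈ 81469.7143

Turán's theorem: ex(n, K_{r+1}) is achieved by the complete r-partite Turán graph T(n, r) with parts as balanced as possible, and is at most (1 − 1/r) · n^2/2. For r = 7, n = 436: the density bound is (6/7) · 190096/2 = 570288/7 ≈ 81469.7143. The integer-valued extremum is e(T(436, 7)) = 81469, which is strictly less than the density bound 570288/7 since 7 ∤ 436 (the parts of T(436, 7) cannot all be equal).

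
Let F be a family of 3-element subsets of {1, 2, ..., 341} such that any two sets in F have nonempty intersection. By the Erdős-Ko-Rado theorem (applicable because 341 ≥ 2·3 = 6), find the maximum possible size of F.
max |F| = C(340, 2) = 57630

Erdős-Ko-Rado (1961): when n ≥ 2k, max |F| = C(n−1, k−1). The bound is attained by the star {A : i ∈ A} for any fixed i ∈ [n]. Here C(341−1, 3−1) = C(340, 2) = 57630.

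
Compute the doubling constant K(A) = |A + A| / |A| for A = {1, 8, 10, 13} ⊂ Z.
K = |A + A| / |A| = 10/4 = 5/2

Enumerate A + A = {a + b : a, b ∈ A}. With |A| = 4, there are |A|^2 = 16 ordered sum pairs; collecting distinct values, A + A = {2, 9, 11, 14, 16, 18, 20, 21, 23, 26}, so |A + A| = 10. Thus K = 10/4 = 5/2. For comparison, the minimum possible |A + A| over all 4-element sets is 2·4 − 1 = 7 (so min K = 7/4), attained only by arithmetic progressions.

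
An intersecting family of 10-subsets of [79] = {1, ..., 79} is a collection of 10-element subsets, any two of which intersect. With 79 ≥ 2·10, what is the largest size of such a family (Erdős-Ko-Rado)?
max |F| = C(78, 9) = 182364632450

Erdős-Ko-Rado (1961): when n ≥ 2k, max |F| = C(n−1, k−1). The bound is attained by the star {A : i ∈ A} for any fixed i ∈ [n]. Here C(79−1, 10−1) = C(78, 9) = 182364632450.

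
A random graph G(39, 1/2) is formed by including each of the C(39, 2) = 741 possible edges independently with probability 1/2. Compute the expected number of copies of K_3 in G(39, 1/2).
E[# K_3] = C(39, 3) · (1/2)^C(3, 2) = 9139 / 2^3 = 1142.375

For each 3-subset S of vertices (there are C(39, 3) = 9139 such S), let X_S = 1 if S induces a K_3 (all C(3, 2) = 3 edges present). Then P(X_S = 1) = (1/2)^3 = 1/8. By linearity of expectation, E[# K_3] = C(39, 3) · (1/2)^3 = 9139 / 8 = 1142.375.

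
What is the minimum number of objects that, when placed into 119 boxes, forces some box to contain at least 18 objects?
n = (18 − 1)·119 + 1 = 2024

By the generalised pigeonhole principle, to guarantee some box contains ≥ r objects we need more than (r − 1) · k objects total. Threshold: n = (r − 1) · k + 1. With r = 18 and k = 119: n = 17 · 119 + 1 = 2023 + 1 = 2024. For n = 2023 = 17 · 119, we can put exactly 17 objects in every box, avoiding 18 in any single one — so 2024 is tight.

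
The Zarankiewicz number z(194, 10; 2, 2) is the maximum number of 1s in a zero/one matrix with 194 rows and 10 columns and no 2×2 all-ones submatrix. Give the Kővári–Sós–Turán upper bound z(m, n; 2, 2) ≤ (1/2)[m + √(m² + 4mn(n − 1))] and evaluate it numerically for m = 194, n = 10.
z(194, 10; 2, 2) ≤ (1/2)[194 + √(194² + 4·194·10·9)] = (1/2)[194 + √107476] = 260.9177

Kővári–Sós–Turán: let r_1, ..., r_194 be the row sums and z = Σ r_i the total number of 1s. Each pair of columns can share at most one row with both entries 1 (else a 2×2 all-ones block appears), so Σ_i C(r_i, 2) ≤ C(10, 2) = 45. By convexity Σ_i C(r_i, 2) ≥ 194·C(z/194, 2) = z(z − 194)/(2·194), giving z² − 194z − 194·10·9 ≤ 0 and hence z ≤ (1/2)[194 + √(37636 + 4·17460)] = (1/2)[194 + √107476] ≈ (1/2)(194 + 327.8353) = 260.9177.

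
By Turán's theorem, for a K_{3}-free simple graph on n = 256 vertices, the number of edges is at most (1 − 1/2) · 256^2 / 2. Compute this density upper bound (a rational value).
Turán density bound = (1/2) · 256^2/2 = 16384

Turán's theorem: ex(n, K_{r+1}) is achieved by the complete r-partite Turán graph T(n, r) with parts as balanced as possible, and is at most (1 − 1/r) · n^2/2. For r = 2, n = 256: the density bound is (1/2) · 65536/2 = 16384. Since 2 ∣ 256, the Turán graph T(256, 2) has parts of equal size 128, and its edge count e(T(256, 2)) = 16384 attains the density bound exactly.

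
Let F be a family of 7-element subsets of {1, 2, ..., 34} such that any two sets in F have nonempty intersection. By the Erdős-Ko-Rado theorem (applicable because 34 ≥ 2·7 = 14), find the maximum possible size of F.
max |F| = C(33, 6) = 1107568

Erdős-Ko-Rado (1961): when n ≥ 2k, max |F| = C(n−1, k−1). The bound is attained by the star {A : i ∈ A} for any fixed i ∈ [n]. Here C(34−1, 7−1) = C(33, 6) = 1107568.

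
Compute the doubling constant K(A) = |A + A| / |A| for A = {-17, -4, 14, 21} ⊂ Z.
K = |A + A| / |A| = 10/4 = 5/2

Enumerate A + A = {a + b : a, b ∈ A}. With |A| = 4, there are |A|^2 = 16 ordered sum pairs; collecting distinct values, A + A = {-34, -21, -8, -3, 4, 10, 17, 28, 35, 42}, so |A + A| = 10. Thus K = 10/4 = 5/2. For comparison, the minimum possible |A + A| over all 4-element sets is 2·4 − 1 = 7 (so min K = 7/4), attained only by arithmetic progressions.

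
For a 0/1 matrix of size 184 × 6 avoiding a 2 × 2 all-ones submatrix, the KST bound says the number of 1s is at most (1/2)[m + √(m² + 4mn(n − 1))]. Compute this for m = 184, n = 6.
z(184, 6; 2, 2) ≤ (1/2)[184 + √(184² + 4·184·6·5)] = (1/2)[184 + √55936] = 210.254

Kővári–Sós–Turán: let r_1, ..., r_184 be the row sums and z = Σ r_i the total number of 1s. Each pair of columns can share at most one row with both entries 1 (else a 2×2 all-ones block appears), so Σ_i C(r_i, 2) ≤ C(6, 2) = 15. By convexity Σ_i C(r_i, 2) ≥ 184·C(z/184, 2) = z(z − 184)/(2·184), giving z² − 184z − 184·6·5 ≤ 0 and hence z ≤ (1/2)[184 + √(33856 + 4·5520)] = (1/2)[184 + √55936] ≈ (1/2)(184 + 236.5079) = 210.254.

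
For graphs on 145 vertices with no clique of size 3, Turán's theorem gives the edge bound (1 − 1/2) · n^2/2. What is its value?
Turán density bound = (1/2) · 145^2/2 = 21025/4 ≈ 5256.25

Turán's theorem: ex(n, K_{r+1}) is achieved by the complete r-partite Turán graph T(n, r) with parts as balanced as possible, and is at most (1 − 1/r) · n^2/2. For r = 2, n = 145: the density bound is (1/2) · 21025/2 = 21025/4 ≈ 5256.25. The integer-valued extremum is e(T(145, 2)) = 5256, which is strictly less than the density bound 21025/4 since 2 ∤ 145 (the parts of T(145, 2) cannot all be equal).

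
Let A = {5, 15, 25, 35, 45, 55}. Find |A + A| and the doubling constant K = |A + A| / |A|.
K = |A + A| / |A| = 11/6

Enumerate A + A = {a + b : a, b ∈ A}. With |A| = 6, there are |A|^2 = 36 ordered sum pairs; collecting distinct values, A + A = {10, 20, 30, 40, 50, 60, 70, 80, 90, 100, 110}, so |A + A| = 11. Thus K = 11/6. Here |A + A| = 2|A| − 1 = 11, the minimum possible — so K = 11/6 is minimal, which holds iff A is an arithmetic progression.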